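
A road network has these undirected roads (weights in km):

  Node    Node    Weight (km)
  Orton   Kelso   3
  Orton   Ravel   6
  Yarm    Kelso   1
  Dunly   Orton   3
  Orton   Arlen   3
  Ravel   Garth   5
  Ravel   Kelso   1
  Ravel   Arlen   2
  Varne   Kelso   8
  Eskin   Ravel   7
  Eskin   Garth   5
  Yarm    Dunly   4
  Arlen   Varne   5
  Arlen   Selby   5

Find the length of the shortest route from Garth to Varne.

12 km

Shortest distances from Garth:
Garth: 0
Ravel: 5  (via Garth)
Eskin: 5  (via Garth)
Kelso: 6  (via Ravel)
Yarm: 7  (via Kelso)
Arlen: 7  (via Ravel)
Orton: 9  (via Kelso)
Dunly: 11  (via Yarm)
Selby: 12  (via Arlen)
Varne: 12  (via Arlen)
Shortest route: Garth–Ravel–Arlen–Varne = 12 km.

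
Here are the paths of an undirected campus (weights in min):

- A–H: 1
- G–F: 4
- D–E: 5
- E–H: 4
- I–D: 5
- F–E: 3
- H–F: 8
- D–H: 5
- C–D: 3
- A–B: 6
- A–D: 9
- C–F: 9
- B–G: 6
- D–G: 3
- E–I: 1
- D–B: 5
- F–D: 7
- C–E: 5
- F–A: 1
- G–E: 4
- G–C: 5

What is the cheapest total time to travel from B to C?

Compare a few routes:
B–G–C: 6+5 = 11
B–D–C: 5+3 = 8
Cheapest is B–D–C at 8 min.

8 min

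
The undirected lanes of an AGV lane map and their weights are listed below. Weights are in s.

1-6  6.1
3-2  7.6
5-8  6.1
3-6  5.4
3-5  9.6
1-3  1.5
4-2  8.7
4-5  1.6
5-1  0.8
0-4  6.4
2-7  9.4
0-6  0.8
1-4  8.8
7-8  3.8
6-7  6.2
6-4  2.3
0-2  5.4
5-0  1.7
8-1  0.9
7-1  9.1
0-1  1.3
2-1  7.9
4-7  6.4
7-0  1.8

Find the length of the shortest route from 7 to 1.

Settle nodes by increasing distance from 7:
7: 0
0: 1.8  (via 7)
6: 2.6  (via 0)
1: 3.1  (via 0)
Shortest route: 7 → 0 → 1 = 3.1 s.

3.1 s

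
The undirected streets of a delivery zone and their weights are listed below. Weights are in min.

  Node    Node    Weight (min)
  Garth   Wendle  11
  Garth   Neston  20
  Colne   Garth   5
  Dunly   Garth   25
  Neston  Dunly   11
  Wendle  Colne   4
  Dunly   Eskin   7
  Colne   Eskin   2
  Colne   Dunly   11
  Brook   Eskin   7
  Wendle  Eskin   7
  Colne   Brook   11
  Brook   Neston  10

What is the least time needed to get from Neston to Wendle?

Enumerating some paths:
Neston–Brook–Eskin–Colne–Wendle: 10+7+2+4 = 23
Neston–Brook–Eskin–Wendle: 10+7+7 = 24
Neston–Dunly–Eskin–Colne–Wendle: 11+7+2+4 = 24
Neston–Dunly–Eskin–Wendle: 11+7+7 = 25
The minimum is 23 min via Neston–Brook–Eskin–Colne–Wendle.

23 min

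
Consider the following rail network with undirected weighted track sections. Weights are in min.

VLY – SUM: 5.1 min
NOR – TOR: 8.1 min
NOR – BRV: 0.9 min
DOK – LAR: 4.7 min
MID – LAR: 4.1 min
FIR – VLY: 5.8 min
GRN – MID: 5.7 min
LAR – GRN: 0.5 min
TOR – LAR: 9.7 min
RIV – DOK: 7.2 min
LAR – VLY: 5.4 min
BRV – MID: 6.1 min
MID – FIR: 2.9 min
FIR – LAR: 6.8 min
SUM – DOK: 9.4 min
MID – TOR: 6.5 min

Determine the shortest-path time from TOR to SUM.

20.2 min

Shortest distances from TOR:
TOR: 0
MID: 6.5  (via TOR)
NOR: 8.1  (via TOR)
BRV: 9  (via NOR)
FIR: 9.4  (via MID)
LAR: 9.7  (via TOR)
GRN: 10.2  (via LAR)
DOK: 14.4  (via LAR)
VLY: 15.1  (via LAR)
SUM: 20.2  (via VLY)
Shortest route: TOR → LAR → VLY → SUM = 20.2 min.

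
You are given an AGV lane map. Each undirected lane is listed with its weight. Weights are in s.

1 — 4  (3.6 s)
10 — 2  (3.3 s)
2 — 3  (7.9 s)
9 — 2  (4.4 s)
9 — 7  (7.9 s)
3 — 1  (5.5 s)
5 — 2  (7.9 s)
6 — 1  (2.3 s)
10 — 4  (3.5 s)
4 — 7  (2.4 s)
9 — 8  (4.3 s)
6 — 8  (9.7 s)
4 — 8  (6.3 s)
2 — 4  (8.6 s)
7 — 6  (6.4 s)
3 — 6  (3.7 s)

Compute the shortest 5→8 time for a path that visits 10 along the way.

21 s

Shortest 5→10: 5 → 2 → 10 = 11.2
Shortest 10→8: 10 → 4 → 8 = 9.8
Total via 10: 11.2 + 9.8 = 21 s.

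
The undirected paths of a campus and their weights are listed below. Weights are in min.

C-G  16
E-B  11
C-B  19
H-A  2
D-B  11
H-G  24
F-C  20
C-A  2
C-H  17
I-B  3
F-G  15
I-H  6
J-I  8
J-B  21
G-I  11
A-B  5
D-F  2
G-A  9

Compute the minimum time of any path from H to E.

Running Dijkstra from H:
H: 0
A: 2  (via H)
C: 4  (via A)
I: 6  (via H)
B: 7  (via A)
G: 11  (via A)
J: 14  (via I)
D: 18  (via B)
E: 18  (via B)
Shortest route: H → A → B → E = 18 min.

18 min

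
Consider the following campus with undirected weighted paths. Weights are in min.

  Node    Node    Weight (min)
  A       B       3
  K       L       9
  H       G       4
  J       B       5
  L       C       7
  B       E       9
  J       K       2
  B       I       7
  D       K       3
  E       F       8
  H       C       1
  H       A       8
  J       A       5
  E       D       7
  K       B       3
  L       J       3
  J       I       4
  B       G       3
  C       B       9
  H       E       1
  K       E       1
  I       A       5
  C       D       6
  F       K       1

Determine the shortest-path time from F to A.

Shortest distances from F:
F: 0
K: 1  (via F)
E: 2  (via K)
H: 3  (via E)
J: 3  (via K)
B: 4  (via K)
C: 4  (via H)
D: 4  (via K)
L: 6  (via J)
A: 7  (via B)
Shortest route: F–K–B–A = 7 min.

7 min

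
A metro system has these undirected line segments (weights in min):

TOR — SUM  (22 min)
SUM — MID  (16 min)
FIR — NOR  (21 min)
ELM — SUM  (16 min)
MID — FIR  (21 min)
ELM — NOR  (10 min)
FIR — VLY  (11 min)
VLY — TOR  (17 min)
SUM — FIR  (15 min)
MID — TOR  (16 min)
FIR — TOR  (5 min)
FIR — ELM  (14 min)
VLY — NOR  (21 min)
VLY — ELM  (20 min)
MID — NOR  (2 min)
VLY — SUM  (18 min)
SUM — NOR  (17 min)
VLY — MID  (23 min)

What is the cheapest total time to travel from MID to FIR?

Running Dijkstra from MID:
MID: 0
NOR: 2  (via MID)
ELM: 12  (via NOR)
TOR: 16  (via MID)
SUM: 16  (via MID)
FIR: 21  (via MID)
Shortest route: MID → FIR = 21 min.

21 min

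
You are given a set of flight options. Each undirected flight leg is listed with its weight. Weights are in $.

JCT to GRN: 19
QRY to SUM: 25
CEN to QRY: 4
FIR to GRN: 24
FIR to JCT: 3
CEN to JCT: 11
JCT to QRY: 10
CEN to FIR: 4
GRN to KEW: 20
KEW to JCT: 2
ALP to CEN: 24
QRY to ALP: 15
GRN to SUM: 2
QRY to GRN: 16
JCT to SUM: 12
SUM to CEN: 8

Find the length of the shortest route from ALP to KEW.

$27

Shortest distances from ALP:
ALP: 0
QRY: 15  (via ALP)
CEN: 19  (via QRY)
FIR: 23  (via CEN)
JCT: 25  (via QRY)
SUM: 27  (via CEN)
KEW: 27  (via JCT)
Shortest route: ALP–QRY–JCT–KEW = $27.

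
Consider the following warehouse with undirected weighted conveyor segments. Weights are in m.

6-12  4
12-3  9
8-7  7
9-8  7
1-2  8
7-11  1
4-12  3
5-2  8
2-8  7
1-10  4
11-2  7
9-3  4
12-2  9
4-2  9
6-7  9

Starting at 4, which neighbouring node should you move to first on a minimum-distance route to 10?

2

Compare a few routes:
4–12–2–1–10: 3+9+8+4 = 24
4–12–6–7–11–2–1–10: 3+4+9+1+7+8+4 = 36
4–2–1–10: 9+8+4 = 21
4–12–3–9–8–2–1–10: 3+9+4+7+7+8+4 = 42
Cheapest is 4–2–1–10 at 21 m.
So from 4 the first move is to 2.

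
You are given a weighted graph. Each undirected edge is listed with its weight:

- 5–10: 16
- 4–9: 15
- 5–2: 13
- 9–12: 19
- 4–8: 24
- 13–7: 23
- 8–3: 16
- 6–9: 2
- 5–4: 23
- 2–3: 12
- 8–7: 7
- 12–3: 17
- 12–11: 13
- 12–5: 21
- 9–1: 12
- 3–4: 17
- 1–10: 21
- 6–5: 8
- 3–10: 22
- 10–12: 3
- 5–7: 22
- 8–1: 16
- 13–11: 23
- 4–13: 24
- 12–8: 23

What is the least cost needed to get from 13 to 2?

53

Enumerating some paths:
13–4–3–2: 24+17+12 = 53
13–7–8–3–2: 23+7+16+12 = 58
The minimum is 53 via 13–4–3–2.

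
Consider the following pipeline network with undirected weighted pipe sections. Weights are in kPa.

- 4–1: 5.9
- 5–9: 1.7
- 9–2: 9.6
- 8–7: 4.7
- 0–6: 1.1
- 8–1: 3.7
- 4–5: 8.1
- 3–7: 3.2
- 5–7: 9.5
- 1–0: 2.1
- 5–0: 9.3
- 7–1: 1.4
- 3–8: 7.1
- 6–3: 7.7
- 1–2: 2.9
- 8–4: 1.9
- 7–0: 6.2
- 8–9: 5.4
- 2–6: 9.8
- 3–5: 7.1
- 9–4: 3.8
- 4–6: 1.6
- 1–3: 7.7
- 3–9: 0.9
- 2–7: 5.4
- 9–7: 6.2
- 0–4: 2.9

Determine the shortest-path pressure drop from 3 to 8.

Compare a few routes:
3 → 9 → 8: 0.9+5.4 = 6.3
3 → 8: 7.1 = 7.1
3 → 9 → 4 → 8: 0.9+3.8+1.9 = 6.6
3 → 7 → 8: 3.2+4.7 = 7.9
The minimum is 6.3 kPa via 3 → 9 → 8.

6.3 kPa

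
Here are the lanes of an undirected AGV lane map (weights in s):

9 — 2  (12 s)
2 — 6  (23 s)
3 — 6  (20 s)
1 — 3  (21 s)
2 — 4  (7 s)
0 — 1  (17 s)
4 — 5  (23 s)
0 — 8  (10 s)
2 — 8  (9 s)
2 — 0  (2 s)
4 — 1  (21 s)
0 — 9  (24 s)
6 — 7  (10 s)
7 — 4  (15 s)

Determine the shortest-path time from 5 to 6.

Running Dijkstra from 5:
5: 0
4: 23  (via 5)
2: 30  (via 4)
0: 32  (via 2)
7: 38  (via 4)
8: 39  (via 2)
9: 42  (via 2)
1: 44  (via 4)
6: 48  (via 7)
Shortest route: 5 → 4 → 7 → 6 = 48 s.

48 s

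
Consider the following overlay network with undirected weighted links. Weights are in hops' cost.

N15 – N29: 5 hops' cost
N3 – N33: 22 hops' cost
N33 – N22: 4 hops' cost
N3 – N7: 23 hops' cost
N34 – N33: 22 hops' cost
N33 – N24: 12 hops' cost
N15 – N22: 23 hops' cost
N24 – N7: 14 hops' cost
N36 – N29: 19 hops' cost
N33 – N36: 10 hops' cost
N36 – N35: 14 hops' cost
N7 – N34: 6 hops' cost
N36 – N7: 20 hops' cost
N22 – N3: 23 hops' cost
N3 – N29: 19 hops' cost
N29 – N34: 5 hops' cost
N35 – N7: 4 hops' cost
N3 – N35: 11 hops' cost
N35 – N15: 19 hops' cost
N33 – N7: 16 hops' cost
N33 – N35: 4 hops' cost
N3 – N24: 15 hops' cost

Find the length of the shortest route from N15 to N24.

Compare a few routes:
N15 - N29 - N34 - N7 - N35 - N33 - N24: 5+5+6+4+4+12 = 36
N15 - N29 - N34 - N7 - N24: 5+5+6+14 = 30
N15 - N35 - N33 - N24: 19+4+12 = 35
N15 - N35 - N7 - N24: 19+4+14 = 37
Cheapest is N15 - N29 - N34 - N7 - N24 at 30 hops' cost.

30 hops' cost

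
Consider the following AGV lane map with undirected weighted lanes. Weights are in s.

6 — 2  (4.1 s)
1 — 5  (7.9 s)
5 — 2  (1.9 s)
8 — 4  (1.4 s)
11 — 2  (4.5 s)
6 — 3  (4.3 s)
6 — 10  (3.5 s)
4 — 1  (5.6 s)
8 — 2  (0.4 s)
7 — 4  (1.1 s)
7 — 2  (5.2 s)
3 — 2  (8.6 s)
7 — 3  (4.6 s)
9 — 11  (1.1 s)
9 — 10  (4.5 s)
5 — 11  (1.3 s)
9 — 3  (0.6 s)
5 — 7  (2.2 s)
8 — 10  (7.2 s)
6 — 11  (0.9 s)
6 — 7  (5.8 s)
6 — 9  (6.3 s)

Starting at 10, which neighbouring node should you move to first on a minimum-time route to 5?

Enumerating some paths:
10 - 8 - 2 - 5: 7.2+0.4+1.9 = 9.5
10 - 6 - 2 - 5: 3.5+4.1+1.9 = 9.5
10 - 9 - 11 - 5: 4.5+1.1+1.3 = 6.9
10 - 6 - 11 - 5: 3.5+0.9+1.3 = 5.7
Cheapest is 10 - 6 - 11 - 5 at 5.7 s.
So from 10 the first move is to 6.

6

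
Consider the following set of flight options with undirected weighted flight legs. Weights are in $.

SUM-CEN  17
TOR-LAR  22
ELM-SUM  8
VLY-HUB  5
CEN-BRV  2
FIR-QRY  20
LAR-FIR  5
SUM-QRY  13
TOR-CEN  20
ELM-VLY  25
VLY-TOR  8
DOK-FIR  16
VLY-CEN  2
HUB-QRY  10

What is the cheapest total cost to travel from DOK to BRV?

Running Dijkstra from DOK:
DOK: 0
FIR: 16  (via DOK)
LAR: 21  (via FIR)
QRY: 36  (via FIR)
TOR: 43  (via LAR)
HUB: 46  (via QRY)
SUM: 49  (via QRY)
VLY: 51  (via TOR)
CEN: 53  (via VLY)
BRV: 55  (via CEN)
Shortest route: DOK–FIR–LAR–TOR–VLY–CEN–BRV = $55.

$55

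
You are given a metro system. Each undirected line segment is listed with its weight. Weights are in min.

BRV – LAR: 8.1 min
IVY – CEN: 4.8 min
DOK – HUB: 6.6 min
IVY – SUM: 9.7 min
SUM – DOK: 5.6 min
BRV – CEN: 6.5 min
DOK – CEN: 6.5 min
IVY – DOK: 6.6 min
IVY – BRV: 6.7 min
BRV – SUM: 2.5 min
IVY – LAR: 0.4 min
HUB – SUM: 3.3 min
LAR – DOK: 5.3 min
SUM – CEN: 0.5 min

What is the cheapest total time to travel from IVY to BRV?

6.7 min

Running Dijkstra from IVY:
IVY: 0
LAR: 0.4  (via IVY)
CEN: 4.8  (via IVY)
SUM: 5.3  (via CEN)
DOK: 5.7  (via LAR)
BRV: 6.7  (via IVY)
Shortest route: IVY–BRV = 6.7 min.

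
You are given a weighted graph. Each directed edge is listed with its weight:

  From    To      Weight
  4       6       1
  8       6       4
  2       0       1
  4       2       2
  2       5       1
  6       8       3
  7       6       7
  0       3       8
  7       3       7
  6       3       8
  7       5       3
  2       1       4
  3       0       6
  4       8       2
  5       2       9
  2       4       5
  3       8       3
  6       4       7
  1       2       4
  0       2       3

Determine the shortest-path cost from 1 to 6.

Shortest distances from 1:
1: 0
2: 4  (via 1)
0: 5  (via 2)
5: 5  (via 2)
4: 9  (via 2)
6: 10  (via 4)
Shortest route: 1–2–4–6 = 10.

10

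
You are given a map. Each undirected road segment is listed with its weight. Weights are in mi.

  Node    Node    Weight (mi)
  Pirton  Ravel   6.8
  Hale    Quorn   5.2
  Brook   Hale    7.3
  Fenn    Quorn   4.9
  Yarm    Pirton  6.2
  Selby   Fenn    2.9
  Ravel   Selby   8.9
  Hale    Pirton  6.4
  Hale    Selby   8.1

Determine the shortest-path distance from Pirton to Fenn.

16.5 mi

Candidate routes:
Pirton–Hale–Quorn–Fenn: 6.4+5.2+4.9 = 16.5
Pirton–Hale–Selby–Fenn: 6.4+8.1+2.9 = 17.4
The minimum is 16.5 mi via Pirton–Hale–Quorn–Fenn.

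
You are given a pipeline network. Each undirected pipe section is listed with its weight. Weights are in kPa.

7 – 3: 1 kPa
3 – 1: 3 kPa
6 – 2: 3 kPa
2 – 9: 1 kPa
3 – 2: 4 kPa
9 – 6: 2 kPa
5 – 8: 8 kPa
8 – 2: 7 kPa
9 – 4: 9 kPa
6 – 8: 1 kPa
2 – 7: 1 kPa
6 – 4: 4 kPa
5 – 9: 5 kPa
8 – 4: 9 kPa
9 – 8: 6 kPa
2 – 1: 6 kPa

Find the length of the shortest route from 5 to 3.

8 kPa

Running Dijkstra from 5:
5: 0
9: 5  (via 5)
2: 6  (via 9)
6: 7  (via 9)
7: 7  (via 2)
3: 8  (via 7)
Shortest route: 5 → 9 → 2 → 7 → 3 = 8 kPa.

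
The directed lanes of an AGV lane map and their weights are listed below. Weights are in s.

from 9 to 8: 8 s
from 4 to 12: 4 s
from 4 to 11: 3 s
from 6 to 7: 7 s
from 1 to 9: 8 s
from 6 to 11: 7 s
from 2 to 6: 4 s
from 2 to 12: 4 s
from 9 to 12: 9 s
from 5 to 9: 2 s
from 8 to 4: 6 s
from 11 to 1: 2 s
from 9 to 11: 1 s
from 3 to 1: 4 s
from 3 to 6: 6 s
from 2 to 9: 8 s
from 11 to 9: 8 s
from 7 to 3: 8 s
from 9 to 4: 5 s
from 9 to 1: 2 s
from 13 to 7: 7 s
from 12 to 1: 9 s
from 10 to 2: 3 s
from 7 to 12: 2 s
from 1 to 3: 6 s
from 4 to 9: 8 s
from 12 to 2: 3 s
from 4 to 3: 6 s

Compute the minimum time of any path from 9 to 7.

21 s

Compare a few routes:
9–4–12–2–6–7: 5+4+3+4+7 = 23
9–1–3–6–7: 2+6+6+7 = 21
9–12–2–6–7: 9+3+4+7 = 23
9–11–1–3–6–7: 1+2+6+6+7 = 22
Cheapest is 9–1–3–6–7 at 21 s.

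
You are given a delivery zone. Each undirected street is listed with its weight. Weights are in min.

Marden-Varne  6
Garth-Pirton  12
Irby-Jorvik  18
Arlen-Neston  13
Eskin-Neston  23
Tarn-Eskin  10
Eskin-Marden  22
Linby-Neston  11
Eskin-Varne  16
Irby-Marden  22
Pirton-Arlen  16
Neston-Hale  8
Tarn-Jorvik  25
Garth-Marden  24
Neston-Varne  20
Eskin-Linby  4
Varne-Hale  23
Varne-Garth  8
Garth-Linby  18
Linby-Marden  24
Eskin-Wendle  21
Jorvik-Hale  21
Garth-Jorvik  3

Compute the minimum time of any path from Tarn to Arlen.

Shortest distances from Tarn:
Tarn: 0
Eskin: 10  (via Tarn)
Linby: 14  (via Eskin)
Neston: 25  (via Linby)
Jorvik: 25  (via Tarn)
Varne: 26  (via Eskin)
Garth: 28  (via Jorvik)
Wendle: 31  (via Eskin)
Marden: 32  (via Eskin)
Hale: 33  (via Neston)
Arlen: 38  (via Neston)
Shortest route: Tarn–Eskin–Linby–Neston–Arlen = 38 min.

38 min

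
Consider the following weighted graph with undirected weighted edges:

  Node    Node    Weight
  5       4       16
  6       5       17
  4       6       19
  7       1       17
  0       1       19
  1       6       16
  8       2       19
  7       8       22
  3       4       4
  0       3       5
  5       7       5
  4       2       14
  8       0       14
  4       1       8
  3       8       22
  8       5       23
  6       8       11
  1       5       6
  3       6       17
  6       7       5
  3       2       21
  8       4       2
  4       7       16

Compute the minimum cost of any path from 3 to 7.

20

Settle nodes by increasing distance from 3:
3: 0
4: 4  (via 3)
0: 5  (via 3)
8: 6  (via 4)
1: 12  (via 4)
6: 17  (via 3)
2: 18  (via 4)
5: 18  (via 1)
7: 20  (via 4)
Shortest route: 3–4–7 = 20.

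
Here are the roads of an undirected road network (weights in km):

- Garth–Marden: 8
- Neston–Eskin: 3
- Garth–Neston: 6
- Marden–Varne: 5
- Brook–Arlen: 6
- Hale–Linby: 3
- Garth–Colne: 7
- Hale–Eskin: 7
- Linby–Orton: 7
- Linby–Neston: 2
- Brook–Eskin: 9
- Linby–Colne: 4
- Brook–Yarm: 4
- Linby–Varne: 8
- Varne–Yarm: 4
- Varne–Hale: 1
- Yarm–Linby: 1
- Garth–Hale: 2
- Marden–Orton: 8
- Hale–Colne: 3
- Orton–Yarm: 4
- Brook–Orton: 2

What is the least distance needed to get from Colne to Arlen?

15 km

Candidate routes:
Colne → Hale → Linby → Yarm → Brook → Arlen: 3+3+1+4+6 = 17
Colne → Linby → Yarm → Brook → Arlen: 4+1+4+6 = 15
The minimum is 15 km via Colne → Linby → Yarm → Brook → Arlen.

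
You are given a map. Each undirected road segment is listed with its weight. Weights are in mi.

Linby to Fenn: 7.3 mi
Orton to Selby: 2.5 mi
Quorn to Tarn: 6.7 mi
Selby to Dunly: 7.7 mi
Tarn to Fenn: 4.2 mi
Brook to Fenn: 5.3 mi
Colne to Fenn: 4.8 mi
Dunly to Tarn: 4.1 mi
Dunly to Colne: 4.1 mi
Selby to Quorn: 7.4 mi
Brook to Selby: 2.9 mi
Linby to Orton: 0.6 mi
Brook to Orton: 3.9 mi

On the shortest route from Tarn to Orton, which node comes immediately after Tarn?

Fenn

Enumerating some paths:
Tarn - Fenn - Linby - Orton: 4.2+7.3+0.6 = 12.1
Tarn - Fenn - Brook - Orton: 4.2+5.3+3.9 = 13.4
Cheapest is Tarn - Fenn - Linby - Orton at 12.1 mi.
So from Tarn the first move is to Fenn.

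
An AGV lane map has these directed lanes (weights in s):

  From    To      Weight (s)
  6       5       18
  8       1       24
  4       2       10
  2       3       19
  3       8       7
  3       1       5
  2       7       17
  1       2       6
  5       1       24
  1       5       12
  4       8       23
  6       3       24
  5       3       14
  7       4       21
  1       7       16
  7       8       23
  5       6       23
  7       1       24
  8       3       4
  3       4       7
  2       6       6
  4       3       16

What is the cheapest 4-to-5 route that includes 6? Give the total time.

34 s

Shortest 4→6: 4 → 2 → 6 = 16
Best 6 to 5: 6 → 5 costing 18
Total via 6: 16 + 18 = 34 s.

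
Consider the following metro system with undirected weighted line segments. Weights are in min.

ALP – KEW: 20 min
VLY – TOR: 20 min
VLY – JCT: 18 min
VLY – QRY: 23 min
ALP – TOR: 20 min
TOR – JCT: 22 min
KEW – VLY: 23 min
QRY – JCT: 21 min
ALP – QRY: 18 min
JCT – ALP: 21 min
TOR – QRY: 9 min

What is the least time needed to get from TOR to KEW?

40 min

Candidate routes:
TOR–ALP–KEW: 20+20 = 40
TOR–QRY–ALP–KEW: 9+18+20 = 47
TOR–VLY–KEW: 20+23 = 43
The minimum is 40 min via TOR–ALP–KEW.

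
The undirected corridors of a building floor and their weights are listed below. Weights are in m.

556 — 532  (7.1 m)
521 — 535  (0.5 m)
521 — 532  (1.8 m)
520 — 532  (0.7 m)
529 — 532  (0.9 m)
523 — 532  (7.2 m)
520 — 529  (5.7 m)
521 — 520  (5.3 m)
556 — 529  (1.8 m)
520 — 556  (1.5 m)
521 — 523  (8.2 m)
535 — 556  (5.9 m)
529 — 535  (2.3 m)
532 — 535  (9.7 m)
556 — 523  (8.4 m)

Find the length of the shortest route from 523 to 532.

7.2 m

Candidate routes:
523 → 521 → 532: 8.2+1.8 = 10
523 → 532: 7.2 = 7.2
523 → 556 → 520 → 532: 8.4+1.5+0.7 = 10.6
523 → 556 → 529 → 532: 8.4+1.8+0.9 = 11.1
Cheapest is 523 → 532 at 7.2 m.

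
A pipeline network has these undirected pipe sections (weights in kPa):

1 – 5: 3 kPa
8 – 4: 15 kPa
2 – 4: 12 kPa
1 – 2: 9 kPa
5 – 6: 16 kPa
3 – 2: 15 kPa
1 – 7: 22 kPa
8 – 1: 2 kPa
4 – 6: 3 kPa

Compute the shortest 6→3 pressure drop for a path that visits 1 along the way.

43 kPa

Shortest 6→1: 6 → 5 → 1 = 19
Best 1 to 3: 1 → 2 → 3 costing 24
Total via 1: 19 + 24 = 43 kPa.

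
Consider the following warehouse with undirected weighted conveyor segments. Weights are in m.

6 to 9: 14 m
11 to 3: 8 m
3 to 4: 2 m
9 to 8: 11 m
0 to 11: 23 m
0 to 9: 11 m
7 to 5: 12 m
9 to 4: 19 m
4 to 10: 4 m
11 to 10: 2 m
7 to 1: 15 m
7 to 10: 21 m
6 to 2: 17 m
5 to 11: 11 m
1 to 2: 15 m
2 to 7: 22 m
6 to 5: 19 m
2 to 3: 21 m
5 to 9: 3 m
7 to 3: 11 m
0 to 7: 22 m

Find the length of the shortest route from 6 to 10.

Running Dijkstra from 6:
6: 0
9: 14  (via 6)
2: 17  (via 6)
5: 17  (via 9)
0: 25  (via 9)
8: 25  (via 9)
11: 28  (via 5)
7: 29  (via 5)
10: 30  (via 11)
Shortest route: 6 → 9 → 5 → 11 → 10 = 30 m.

30 m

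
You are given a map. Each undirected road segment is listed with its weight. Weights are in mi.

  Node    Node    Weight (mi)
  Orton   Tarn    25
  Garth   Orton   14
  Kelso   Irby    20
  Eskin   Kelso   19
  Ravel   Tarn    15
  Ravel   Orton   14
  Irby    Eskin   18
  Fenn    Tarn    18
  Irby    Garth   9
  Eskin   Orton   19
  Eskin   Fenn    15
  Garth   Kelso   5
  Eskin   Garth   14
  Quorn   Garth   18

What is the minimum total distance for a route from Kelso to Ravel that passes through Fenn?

67 mi

Shortest Kelso→Fenn: Kelso–Eskin–Fenn = 34
Shortest Fenn→Ravel: Fenn–Tarn–Ravel = 33
Total via Fenn: 34 + 33 = 67 mi.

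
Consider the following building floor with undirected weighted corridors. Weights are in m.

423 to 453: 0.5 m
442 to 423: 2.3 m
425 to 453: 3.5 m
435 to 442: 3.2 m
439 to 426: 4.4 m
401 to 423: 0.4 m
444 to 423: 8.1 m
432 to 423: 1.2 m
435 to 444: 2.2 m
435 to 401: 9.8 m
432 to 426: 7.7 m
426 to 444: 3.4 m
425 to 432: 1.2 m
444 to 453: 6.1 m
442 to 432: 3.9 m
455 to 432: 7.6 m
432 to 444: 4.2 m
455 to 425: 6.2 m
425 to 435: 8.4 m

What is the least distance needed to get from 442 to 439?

Shortest distances from 442:
442: 0
423: 2.3  (via 442)
401: 2.7  (via 423)
453: 2.8  (via 423)
435: 3.2  (via 442)
432: 3.5  (via 423)
425: 4.7  (via 432)
444: 5.4  (via 435)
426: 8.8  (via 444)
455: 10.9  (via 425)
439: 13.2  (via 426)
Shortest route: 442 → 435 → 444 → 426 → 439 = 13.2 m.

13.2 m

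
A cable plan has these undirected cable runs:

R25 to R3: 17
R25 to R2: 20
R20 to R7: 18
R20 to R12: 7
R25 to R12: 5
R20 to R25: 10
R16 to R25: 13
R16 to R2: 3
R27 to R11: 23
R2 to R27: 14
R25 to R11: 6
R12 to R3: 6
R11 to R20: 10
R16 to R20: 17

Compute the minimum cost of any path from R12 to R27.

34

Running Dijkstra from R12:
R12: 0
R25: 5  (via R12)
R3: 6  (via R12)
R20: 7  (via R12)
R11: 11  (via R25)
R16: 18  (via R25)
R2: 21  (via R16)
R7: 25  (via R20)
R27: 34  (via R11)
Shortest route: R12 → R25 → R11 → R27 = 34.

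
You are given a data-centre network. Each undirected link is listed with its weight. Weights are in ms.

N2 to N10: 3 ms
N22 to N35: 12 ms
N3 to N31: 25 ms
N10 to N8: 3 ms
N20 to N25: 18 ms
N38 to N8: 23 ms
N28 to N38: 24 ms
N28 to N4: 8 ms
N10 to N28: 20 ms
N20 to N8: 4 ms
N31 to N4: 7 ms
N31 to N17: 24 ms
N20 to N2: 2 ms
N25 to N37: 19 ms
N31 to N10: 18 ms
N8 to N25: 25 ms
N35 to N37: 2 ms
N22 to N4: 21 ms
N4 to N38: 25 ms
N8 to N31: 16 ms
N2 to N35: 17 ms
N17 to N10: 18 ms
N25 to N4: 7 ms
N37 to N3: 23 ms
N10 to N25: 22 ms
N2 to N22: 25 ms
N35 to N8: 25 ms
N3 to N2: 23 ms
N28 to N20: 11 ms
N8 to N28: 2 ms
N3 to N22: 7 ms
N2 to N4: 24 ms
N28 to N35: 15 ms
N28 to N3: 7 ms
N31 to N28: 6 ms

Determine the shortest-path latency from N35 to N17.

Candidate routes:
N35 - N28 - N8 - N20 - N2 - N10 - N17: 15+2+4+2+3+18 = 44
N35 - N28 - N8 - N10 - N17: 15+2+3+18 = 38
N35 - N28 - N31 - N17: 15+6+24 = 45
N35 - N2 - N20 - N8 - N10 - N17: 17+2+4+3+18 = 44
The minimum is 38 ms via N35 - N28 - N8 - N10 - N17.

38 ms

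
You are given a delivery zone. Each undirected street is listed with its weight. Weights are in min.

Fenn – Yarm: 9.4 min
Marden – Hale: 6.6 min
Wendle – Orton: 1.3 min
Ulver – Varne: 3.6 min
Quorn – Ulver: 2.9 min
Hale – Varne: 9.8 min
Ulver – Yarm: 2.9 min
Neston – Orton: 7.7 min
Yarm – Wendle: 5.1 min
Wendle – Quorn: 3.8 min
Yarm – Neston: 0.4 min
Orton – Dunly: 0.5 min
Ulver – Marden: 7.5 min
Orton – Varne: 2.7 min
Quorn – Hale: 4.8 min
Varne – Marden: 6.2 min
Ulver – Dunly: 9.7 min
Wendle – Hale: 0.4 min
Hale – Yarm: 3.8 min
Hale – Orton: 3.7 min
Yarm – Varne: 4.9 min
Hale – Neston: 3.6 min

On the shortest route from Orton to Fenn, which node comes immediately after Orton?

Candidate routes:
Orton → Wendle → Hale → Yarm → Fenn: 1.3+0.4+3.8+9.4 = 14.9
Orton → Wendle → Hale → Neston → Yarm → Fenn: 1.3+0.4+3.6+0.4+9.4 = 15.1
The minimum is 14.9 min via Orton → Wendle → Hale → Yarm → Fenn.
So from Orton the first move is to Wendle.

Wendle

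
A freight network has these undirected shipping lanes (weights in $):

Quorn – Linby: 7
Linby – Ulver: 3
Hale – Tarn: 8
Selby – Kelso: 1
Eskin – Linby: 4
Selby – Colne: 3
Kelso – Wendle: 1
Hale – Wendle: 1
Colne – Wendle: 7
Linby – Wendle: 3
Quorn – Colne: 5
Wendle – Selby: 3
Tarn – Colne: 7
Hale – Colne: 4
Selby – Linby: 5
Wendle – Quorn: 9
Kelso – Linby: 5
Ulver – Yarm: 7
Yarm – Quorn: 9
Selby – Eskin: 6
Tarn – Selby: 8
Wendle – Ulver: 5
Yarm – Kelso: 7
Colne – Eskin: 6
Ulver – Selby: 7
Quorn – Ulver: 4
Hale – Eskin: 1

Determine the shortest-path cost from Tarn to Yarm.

$16

Compare a few routes:
Tarn → Colne → Selby → Kelso → Yarm: 7+3+1+7 = 18
Tarn → Hale → Wendle → Kelso → Yarm: 8+1+1+7 = 17
Tarn → Selby → Wendle → Kelso → Yarm: 8+3+1+7 = 19
Tarn → Selby → Kelso → Yarm: 8+1+7 = 16
The minimum is $16 via Tarn → Selby → Kelso → Yarm.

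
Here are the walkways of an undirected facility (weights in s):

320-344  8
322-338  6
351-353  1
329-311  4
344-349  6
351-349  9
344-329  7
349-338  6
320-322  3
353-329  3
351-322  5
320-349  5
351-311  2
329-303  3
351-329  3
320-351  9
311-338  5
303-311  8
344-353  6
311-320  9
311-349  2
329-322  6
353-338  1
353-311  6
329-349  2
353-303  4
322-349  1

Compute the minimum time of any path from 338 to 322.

6 s

Enumerating some paths:
338 - 322: 6 = 6
338 - 353 - 329 - 349 - 322: 1+3+2+1 = 7
The minimum is 6 s via 338 - 322.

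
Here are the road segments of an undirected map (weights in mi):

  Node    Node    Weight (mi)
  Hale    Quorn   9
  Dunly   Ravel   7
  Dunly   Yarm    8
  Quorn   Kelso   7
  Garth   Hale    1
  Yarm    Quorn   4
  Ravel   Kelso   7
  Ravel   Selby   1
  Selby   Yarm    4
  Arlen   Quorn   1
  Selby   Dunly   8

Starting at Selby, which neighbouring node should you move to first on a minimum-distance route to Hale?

Yarm

Compare a few routes:
Selby–Ravel–Dunly–Yarm–Quorn–Hale: 1+7+8+4+9 = 29
Selby–Dunly–Yarm–Quorn–Hale: 8+8+4+9 = 29
Selby–Ravel–Kelso–Quorn–Hale: 1+7+7+9 = 24
Selby–Yarm–Quorn–Hale: 4+4+9 = 17
The minimum is 17 mi via Selby–Yarm–Quorn–Hale.
So from Selby the first move is to Yarm.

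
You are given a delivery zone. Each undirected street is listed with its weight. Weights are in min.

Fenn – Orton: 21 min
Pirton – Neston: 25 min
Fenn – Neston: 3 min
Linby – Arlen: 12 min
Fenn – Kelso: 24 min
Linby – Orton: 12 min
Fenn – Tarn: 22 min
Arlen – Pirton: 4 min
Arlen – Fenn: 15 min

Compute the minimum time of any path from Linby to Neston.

30 min

Shortest distances from Linby:
Linby: 0
Arlen: 12  (via Linby)
Orton: 12  (via Linby)
Pirton: 16  (via Arlen)
Fenn: 27  (via Arlen)
Neston: 30  (via Fenn)
Shortest route: Linby–Arlen–Fenn–Neston = 30 min.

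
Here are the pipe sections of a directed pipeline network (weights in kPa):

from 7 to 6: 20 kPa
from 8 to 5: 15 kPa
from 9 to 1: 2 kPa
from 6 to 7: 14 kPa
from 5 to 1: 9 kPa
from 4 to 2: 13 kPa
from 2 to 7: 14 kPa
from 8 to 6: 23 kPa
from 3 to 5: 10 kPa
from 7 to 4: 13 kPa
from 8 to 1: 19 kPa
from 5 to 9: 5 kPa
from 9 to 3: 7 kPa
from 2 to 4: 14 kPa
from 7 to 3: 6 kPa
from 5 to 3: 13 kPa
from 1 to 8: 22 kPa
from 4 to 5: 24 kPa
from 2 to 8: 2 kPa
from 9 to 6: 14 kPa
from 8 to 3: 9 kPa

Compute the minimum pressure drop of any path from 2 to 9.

22 kPa

Enumerating some paths:
2 → 8 → 3 → 5 → 9: 2+9+10+5 = 26
2 → 7 → 3 → 5 → 9: 14+6+10+5 = 35
2 → 8 → 5 → 9: 2+15+5 = 22
Cheapest is 2 → 8 → 5 → 9 at 22 kPa.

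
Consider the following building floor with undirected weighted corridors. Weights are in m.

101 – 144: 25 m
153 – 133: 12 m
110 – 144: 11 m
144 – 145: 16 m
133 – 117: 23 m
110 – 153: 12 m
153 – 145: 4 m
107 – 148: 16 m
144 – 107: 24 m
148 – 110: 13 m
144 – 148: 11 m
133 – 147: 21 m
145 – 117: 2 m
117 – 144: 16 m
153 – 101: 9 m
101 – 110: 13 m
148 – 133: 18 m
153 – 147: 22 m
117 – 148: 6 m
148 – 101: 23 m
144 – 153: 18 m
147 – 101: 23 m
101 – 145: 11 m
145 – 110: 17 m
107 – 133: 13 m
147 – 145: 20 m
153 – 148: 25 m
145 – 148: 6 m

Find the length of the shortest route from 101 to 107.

Compare a few routes:
101–145–148–107: 11+6+16 = 33
101–153–133–107: 9+12+13 = 34
Cheapest is 101–145–148–107 at 33 m.

33 m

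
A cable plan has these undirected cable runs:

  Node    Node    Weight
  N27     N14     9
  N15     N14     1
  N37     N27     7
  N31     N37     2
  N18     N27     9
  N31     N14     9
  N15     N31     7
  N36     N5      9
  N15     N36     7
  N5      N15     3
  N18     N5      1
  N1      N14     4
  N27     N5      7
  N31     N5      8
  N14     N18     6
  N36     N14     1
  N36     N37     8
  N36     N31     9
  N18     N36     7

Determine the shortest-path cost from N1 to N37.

13

Settle nodes by increasing distance from N1:
N1: 0
N14: 4  (via N1)
N15: 5  (via N14)
N36: 5  (via N14)
N5: 8  (via N15)
N18: 9  (via N5)
N31: 12  (via N15)
N27: 13  (via N14)
N37: 13  (via N36)
Shortest route: N1–N14–N36–N37 = 13.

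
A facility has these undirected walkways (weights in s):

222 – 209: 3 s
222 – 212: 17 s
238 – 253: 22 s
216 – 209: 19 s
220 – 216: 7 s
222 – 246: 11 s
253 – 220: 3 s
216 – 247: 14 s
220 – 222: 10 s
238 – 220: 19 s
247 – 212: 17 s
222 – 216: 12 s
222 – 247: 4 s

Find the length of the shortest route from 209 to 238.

32 s

Running Dijkstra from 209:
209: 0
222: 3  (via 209)
247: 7  (via 222)
220: 13  (via 222)
246: 14  (via 222)
216: 15  (via 222)
253: 16  (via 220)
212: 20  (via 222)
238: 32  (via 220)
Shortest route: 209–222–220–238 = 32 s.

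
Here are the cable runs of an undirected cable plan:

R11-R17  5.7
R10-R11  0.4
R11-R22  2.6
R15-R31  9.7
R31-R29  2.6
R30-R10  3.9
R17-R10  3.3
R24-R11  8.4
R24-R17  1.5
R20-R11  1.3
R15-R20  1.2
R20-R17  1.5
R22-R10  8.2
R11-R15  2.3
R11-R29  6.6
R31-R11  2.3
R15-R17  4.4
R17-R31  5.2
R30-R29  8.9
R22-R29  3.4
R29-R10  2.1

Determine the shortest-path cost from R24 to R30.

Enumerating some paths:
R24 → R17 → R20 → R11 → R10 → R30: 1.5+1.5+1.3+0.4+3.9 = 8.6
R24 → R17 → R10 → R30: 1.5+3.3+3.9 = 8.7
The minimum is 8.6 via R24 → R17 → R20 → R11 → R10 → R30.

8.6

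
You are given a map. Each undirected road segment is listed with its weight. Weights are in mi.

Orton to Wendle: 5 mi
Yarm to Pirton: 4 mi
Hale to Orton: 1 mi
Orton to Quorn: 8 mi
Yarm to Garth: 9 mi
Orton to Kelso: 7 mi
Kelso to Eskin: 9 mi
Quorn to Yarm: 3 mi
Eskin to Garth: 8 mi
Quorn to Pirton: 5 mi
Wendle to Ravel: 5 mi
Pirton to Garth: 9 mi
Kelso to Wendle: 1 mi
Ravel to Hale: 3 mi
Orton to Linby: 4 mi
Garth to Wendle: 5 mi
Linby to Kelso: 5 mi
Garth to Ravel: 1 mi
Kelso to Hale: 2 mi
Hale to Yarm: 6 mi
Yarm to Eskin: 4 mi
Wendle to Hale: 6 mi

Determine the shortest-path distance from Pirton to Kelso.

Running Dijkstra from Pirton:
Pirton: 0
Yarm: 4  (via Pirton)
Quorn: 5  (via Pirton)
Eskin: 8  (via Yarm)
Garth: 9  (via Pirton)
Hale: 10  (via Yarm)
Ravel: 10  (via Garth)
Orton: 11  (via Hale)
Kelso: 12  (via Hale)
Shortest route: Pirton–Yarm–Hale–Kelso = 12 mi.

12 mi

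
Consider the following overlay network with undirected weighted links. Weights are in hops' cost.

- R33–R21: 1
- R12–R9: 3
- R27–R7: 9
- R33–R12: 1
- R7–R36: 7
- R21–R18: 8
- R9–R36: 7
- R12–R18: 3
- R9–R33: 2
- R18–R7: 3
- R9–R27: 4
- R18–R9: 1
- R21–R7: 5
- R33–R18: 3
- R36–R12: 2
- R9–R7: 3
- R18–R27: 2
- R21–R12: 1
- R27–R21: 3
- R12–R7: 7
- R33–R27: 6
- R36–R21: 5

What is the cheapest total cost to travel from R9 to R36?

5 hops' cost

Running Dijkstra from R9:
R9: 0
R18: 1  (via R9)
R33: 2  (via R9)
R7: 3  (via R9)
R12: 3  (via R9)
R21: 3  (via R33)
R27: 3  (via R18)
R36: 5  (via R12)
Shortest route: R9 → R12 → R36 = 5 hops' cost.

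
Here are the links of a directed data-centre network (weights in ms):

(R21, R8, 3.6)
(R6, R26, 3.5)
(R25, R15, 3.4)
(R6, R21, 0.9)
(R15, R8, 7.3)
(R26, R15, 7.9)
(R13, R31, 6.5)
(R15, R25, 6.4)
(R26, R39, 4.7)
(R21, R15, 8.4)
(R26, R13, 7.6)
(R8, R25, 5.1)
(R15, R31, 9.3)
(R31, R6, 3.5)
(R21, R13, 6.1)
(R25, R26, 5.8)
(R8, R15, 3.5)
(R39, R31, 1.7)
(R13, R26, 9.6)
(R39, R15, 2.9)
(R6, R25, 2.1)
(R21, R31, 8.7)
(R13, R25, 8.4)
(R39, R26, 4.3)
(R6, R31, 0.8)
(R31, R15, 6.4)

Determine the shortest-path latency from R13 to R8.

14.5 ms

Shortest distances from R13:
R13: 0
R31: 6.5  (via R13)
R25: 8.4  (via R13)
R26: 9.6  (via R13)
R6: 10  (via R31)
R21: 10.9  (via R6)
R15: 11.8  (via R25)
R39: 14.3  (via R26)
R8: 14.5  (via R21)
Shortest route: R13 → R31 → R6 → R21 → R8 = 14.5 ms.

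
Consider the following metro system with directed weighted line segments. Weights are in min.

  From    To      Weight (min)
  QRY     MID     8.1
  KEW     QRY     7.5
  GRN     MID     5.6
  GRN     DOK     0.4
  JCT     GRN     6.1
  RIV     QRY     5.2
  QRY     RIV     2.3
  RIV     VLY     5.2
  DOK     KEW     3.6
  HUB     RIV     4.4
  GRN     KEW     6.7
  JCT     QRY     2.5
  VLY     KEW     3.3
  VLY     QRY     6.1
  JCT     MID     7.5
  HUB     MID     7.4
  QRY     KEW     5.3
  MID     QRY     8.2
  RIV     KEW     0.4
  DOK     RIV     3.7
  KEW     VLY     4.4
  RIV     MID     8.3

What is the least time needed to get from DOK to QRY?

8.9 min

Settle nodes by increasing distance from DOK:
DOK: 0
KEW: 3.6  (via DOK)
RIV: 3.7  (via DOK)
VLY: 8  (via KEW)
QRY: 8.9  (via RIV)
Shortest route: DOK → RIV → QRY = 8.9 min.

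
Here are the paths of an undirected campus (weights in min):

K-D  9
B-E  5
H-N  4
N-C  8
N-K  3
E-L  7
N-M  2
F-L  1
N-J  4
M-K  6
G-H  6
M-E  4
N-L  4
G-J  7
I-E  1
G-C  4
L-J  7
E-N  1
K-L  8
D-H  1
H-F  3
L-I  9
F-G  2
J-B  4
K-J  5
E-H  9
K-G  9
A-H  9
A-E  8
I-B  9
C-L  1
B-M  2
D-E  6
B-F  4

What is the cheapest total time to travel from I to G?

Shortest distances from I:
I: 0
E: 1  (via I)
N: 2  (via E)
M: 4  (via N)
K: 5  (via N)
B: 6  (via E)
H: 6  (via N)
J: 6  (via N)
L: 6  (via N)
C: 7  (via L)
D: 7  (via E)
F: 7  (via L)
A: 9  (via E)
G: 9  (via F)
Shortest route: I–E–N–L–F–G = 9 min.

9 min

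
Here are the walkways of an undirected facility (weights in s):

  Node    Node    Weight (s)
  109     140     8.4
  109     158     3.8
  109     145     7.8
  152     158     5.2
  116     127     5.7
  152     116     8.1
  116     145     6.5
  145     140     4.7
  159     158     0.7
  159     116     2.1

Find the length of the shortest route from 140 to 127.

Candidate routes:
140 - 145 - 109 - 158 - 159 - 116 - 127: 4.7+7.8+3.8+0.7+2.1+5.7 = 24.8
140 - 145 - 116 - 127: 4.7+6.5+5.7 = 16.9
140 - 109 - 158 - 159 - 116 - 127: 8.4+3.8+0.7+2.1+5.7 = 20.7
140 - 109 - 145 - 116 - 127: 8.4+7.8+6.5+5.7 = 28.4
Cheapest is 140 - 145 - 116 - 127 at 16.9 s.

16.9 s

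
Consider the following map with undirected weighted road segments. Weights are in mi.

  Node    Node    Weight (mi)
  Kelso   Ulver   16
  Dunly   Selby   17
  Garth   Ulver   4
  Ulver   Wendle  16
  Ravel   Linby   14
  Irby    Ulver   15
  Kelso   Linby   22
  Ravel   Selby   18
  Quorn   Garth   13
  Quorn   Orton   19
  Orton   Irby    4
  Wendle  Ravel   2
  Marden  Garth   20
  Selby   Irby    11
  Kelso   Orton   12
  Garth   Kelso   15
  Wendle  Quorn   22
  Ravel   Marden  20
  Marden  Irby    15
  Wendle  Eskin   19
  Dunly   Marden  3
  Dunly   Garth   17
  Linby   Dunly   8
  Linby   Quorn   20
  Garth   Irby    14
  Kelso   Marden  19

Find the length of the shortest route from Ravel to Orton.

Settle nodes by increasing distance from Ravel:
Ravel: 0
Wendle: 2  (via Ravel)
Linby: 14  (via Ravel)
Selby: 18  (via Ravel)
Ulver: 18  (via Wendle)
Marden: 20  (via Ravel)
Eskin: 21  (via Wendle)
Dunly: 22  (via Linby)
Garth: 22  (via Ulver)
Quorn: 24  (via Wendle)
Irby: 29  (via Selby)
Orton: 33  (via Irby)
Shortest route: Ravel → Selby → Irby → Orton = 33 mi.

33 mi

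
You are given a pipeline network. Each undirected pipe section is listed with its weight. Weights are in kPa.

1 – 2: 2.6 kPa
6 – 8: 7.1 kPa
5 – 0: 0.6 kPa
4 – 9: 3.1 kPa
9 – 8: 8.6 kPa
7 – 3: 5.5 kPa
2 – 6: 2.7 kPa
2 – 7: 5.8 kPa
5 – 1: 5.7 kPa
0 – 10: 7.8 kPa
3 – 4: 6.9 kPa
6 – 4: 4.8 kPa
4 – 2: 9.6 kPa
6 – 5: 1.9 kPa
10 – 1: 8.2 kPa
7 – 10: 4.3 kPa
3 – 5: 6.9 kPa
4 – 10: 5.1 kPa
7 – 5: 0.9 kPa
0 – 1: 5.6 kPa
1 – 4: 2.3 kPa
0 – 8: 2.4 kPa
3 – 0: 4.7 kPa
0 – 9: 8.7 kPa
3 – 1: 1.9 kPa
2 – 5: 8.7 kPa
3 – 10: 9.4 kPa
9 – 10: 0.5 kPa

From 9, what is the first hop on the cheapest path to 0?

10

Compare a few routes:
9 - 10 - 7 - 5 - 0: 0.5+4.3+0.9+0.6 = 6.3
9 - 10 - 0: 0.5+7.8 = 8.3
9 - 0: 8.7 = 8.7
9 - 4 - 6 - 5 - 0: 3.1+4.8+1.9+0.6 = 10.4
The minimum is 6.3 kPa via 9 - 10 - 7 - 5 - 0.
So from 9 the first move is to 10.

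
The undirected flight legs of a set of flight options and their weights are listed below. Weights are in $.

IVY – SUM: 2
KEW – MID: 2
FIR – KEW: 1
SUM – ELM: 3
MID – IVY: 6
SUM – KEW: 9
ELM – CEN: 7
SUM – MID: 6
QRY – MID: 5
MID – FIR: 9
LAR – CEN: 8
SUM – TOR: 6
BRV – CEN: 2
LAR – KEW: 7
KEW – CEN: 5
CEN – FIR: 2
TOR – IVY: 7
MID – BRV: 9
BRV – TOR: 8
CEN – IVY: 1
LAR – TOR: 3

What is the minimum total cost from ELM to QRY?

$14

Candidate routes:
ELM - SUM - IVY - MID - QRY: 3+2+6+5 = 16
ELM - SUM - IVY - CEN - FIR - KEW - MID - QRY: 3+2+1+2+1+2+5 = 16
ELM - SUM - MID - QRY: 3+6+5 = 14
ELM - CEN - FIR - KEW - MID - QRY: 7+2+1+2+5 = 17
Cheapest is ELM - SUM - MID - QRY at $14.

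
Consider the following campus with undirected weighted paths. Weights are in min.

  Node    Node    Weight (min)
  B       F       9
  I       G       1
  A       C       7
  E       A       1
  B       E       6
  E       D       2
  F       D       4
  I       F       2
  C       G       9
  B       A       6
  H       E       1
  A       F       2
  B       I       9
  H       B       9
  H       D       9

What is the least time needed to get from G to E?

Running Dijkstra from G:
G: 0
I: 1  (via G)
F: 3  (via I)
A: 5  (via F)
E: 6  (via A)
Shortest route: G → I → F → A → E = 6 min.

6 min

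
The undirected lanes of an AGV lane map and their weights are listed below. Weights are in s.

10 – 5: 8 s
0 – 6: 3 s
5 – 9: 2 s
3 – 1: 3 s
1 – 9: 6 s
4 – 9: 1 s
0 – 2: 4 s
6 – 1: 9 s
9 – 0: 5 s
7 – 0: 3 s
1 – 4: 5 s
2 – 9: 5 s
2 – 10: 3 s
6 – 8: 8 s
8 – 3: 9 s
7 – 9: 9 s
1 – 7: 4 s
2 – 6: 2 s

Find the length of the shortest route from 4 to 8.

Settle nodes by increasing distance from 4:
4: 0
9: 1  (via 4)
5: 3  (via 9)
1: 5  (via 4)
0: 6  (via 9)
2: 6  (via 9)
3: 8  (via 1)
6: 8  (via 2)
7: 9  (via 1)
10: 9  (via 2)
8: 16  (via 6)
Shortest route: 4–9–2–6–8 = 16 s.

16 s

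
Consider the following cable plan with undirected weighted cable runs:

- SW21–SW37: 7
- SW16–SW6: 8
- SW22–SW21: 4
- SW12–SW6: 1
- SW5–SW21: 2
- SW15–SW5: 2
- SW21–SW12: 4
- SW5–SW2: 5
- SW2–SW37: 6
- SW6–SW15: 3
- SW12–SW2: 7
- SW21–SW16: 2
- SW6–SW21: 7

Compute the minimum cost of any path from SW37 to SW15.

Settle nodes by increasing distance from SW37:
SW37: 0
SW2: 6  (via SW37)
SW21: 7  (via SW37)
SW5: 9  (via SW21)
SW16: 9  (via SW21)
SW12: 11  (via SW21)
SW15: 11  (via SW5)
Shortest route: SW37–SW21–SW5–SW15 = 11.

11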